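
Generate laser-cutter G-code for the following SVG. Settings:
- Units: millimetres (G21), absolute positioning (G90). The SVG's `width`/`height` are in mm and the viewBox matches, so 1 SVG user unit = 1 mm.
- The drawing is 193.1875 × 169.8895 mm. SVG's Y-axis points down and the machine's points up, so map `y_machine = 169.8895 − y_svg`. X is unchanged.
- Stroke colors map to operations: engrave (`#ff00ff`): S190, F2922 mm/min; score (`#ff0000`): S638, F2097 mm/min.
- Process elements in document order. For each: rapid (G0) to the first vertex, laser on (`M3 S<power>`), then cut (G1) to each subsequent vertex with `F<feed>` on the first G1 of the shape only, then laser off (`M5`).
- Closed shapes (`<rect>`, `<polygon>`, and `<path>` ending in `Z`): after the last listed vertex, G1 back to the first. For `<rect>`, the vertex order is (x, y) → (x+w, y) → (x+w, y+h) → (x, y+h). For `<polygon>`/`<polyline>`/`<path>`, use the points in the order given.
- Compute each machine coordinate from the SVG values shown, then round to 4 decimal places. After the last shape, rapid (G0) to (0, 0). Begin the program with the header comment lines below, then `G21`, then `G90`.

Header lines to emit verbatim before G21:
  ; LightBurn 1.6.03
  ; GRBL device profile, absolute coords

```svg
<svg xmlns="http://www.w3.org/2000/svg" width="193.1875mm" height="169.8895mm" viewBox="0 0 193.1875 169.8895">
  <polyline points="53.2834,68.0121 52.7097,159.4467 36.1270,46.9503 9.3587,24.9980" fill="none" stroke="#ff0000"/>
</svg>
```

; LightBurn 1.6.03
; GRBL device profile, absolute coords
G21
G90
G0 X53.2834 Y101.8774
M3 S638
G1 X52.7097 Y10.4428 F2097
G1 X36.1270 Y122.9392
G1 X9.3587 Y144.8915
M5
G0 X0.0000 Y0.0000

viewBox `0 0 193.1875 169.8895` with mm width/height → 1 unit = 1 mm. Flip: y_m = 169.8895 − y_svg.

**Shape 1** — `<polyline>` open polyline, stroke `#ff0000` → score (S638, F2097). Machine vertices: (53.2834,101.8774) → (52.7097,10.4428) → (36.1270,122.9392) → (9.3587,144.8915). Open path.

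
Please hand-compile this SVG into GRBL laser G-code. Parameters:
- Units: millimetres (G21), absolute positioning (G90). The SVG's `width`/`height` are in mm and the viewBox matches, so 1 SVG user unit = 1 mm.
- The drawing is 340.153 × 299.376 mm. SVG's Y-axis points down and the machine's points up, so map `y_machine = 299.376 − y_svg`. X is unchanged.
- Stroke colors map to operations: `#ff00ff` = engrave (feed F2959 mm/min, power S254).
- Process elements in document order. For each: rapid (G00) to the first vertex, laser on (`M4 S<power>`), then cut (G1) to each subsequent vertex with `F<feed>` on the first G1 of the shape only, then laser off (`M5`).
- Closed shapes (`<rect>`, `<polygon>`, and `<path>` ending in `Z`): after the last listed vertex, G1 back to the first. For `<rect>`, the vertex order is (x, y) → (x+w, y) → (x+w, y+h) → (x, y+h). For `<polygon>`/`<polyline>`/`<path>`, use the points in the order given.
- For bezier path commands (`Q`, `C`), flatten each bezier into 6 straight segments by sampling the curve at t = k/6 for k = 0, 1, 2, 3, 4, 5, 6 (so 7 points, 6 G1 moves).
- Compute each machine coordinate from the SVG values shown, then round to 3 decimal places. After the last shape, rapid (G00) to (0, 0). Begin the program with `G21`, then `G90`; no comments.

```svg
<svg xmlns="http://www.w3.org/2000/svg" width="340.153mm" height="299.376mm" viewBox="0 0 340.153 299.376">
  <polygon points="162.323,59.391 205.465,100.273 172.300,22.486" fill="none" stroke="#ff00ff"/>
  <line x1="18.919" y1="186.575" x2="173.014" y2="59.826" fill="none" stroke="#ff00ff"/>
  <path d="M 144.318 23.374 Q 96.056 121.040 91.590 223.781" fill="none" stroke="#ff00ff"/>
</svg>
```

1 u = 1 mm; y_m = 299.376 − y.

[1] `<polygon>` closed polygon, #ff00ff→engrave S254 F2959: (162.323,239.985) → (205.465,199.103) → (172.300,276.890) → (162.323,239.985) (closed)

[2] `<line>` line segment, #ff00ff→engrave S254 F2959: (18.919,112.801) → (173.014,239.550)

[3] `<path>` quadratic bezier, #ff00ff→engrave S254 F2959: (144.318,276.002) → (129.447,243.306) → (117.010,210.327) → (107.005,177.067) → (99.434,143.525) → (94.295,109.701) → (91.590,75.595)

G21
G90
G00 X162.323 Y239.985
M4 S254
G1 X205.465 Y199.103 F2959
G1 X172.300 Y276.890
G1 X162.323 Y239.985
M5
G00 X18.919 Y112.801
M4 S254
G1 X173.014 Y239.550 F2959
M5
G00 X144.318 Y276.002
M4 S254
G1 X129.447 Y243.306 F2959
G1 X117.010 Y210.327
G1 X107.005 Y177.067
G1 X99.434 Y143.525
G1 X94.295 Y109.701
G1 X91.590 Y75.595
M5
G00 X0.000 Y0.000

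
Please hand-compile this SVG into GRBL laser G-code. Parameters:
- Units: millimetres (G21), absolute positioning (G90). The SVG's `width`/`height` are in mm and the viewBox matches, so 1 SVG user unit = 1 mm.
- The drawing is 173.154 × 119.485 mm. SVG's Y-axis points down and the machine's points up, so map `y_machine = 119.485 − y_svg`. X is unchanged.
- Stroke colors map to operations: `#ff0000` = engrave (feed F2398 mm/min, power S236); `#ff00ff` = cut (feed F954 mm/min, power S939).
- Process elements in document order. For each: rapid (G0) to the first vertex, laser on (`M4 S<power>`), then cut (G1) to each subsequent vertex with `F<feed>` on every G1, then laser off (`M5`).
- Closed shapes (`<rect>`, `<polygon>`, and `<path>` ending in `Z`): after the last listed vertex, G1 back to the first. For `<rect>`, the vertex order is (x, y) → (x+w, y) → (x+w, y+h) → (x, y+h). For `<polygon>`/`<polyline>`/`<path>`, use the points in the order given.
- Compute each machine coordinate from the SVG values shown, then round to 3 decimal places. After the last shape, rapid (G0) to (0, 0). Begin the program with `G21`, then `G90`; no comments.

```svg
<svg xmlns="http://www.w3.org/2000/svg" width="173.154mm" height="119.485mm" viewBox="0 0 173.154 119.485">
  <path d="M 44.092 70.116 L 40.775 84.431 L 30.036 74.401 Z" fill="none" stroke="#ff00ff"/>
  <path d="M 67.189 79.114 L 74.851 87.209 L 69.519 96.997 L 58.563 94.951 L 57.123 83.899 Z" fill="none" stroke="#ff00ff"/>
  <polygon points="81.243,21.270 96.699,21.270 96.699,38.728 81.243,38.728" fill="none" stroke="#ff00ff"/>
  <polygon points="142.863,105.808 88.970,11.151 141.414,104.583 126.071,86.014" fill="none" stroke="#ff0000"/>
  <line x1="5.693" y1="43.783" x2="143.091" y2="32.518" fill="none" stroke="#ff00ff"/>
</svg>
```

G21
G90
G0 X44.092 Y49.369
M4 S939
G1 X40.775 Y35.054 F954
G1 X30.036 Y45.084 F954
G1 X44.092 Y49.369 F954
M5
G0 X67.189 Y40.371
M4 S939
G1 X74.851 Y32.276 F954
G1 X69.519 Y22.488 F954
G1 X58.563 Y24.534 F954
G1 X57.123 Y35.586 F954
G1 X67.189 Y40.371 F954
M5
G0 X81.243 Y98.215
M4 S939
G1 X96.699 Y98.215 F954
G1 X96.699 Y80.757 F954
G1 X81.243 Y80.757 F954
G1 X81.243 Y98.215 F954
M5
G0 X142.863 Y13.677
M4 S236
G1 X88.970 Y108.334 F2398
G1 X141.414 Y14.902 F2398
G1 X126.071 Y33.471 F2398
G1 X142.863 Y13.677 F2398
M5
G0 X5.693 Y75.702
M4 S939
G1 X143.091 Y86.967 F954
M5
G0 X0.000 Y0.000

1 u = 1 mm; y_m = 119.485 − y.

[1] `<path>` regular polygon, #ff00ff→cut S939 F954: (44.092,49.369) → (40.775,35.054) → (30.036,45.084) → (44.092,49.369) (closed)

[2] `<path>` regular polygon, #ff00ff→cut S939 F954: (67.189,40.371) → (74.851,32.276) → (69.519,22.488) → (58.563,24.534) → (57.123,35.586) → (67.189,40.371) (closed)

[3] `<polygon>` rectangle, #ff00ff→cut S939 F954: (81.243,98.215) → (96.699,98.215) → (96.699,80.757) → (81.243,80.757) → (81.243,98.215) (closed)

[4] `<polygon>` closed polygon, #ff0000→engrave S236 F2398: (142.863,13.677) → (88.970,108.334) → (141.414,14.902) → (126.071,33.471) → (142.863,13.677) (closed)

[5] `<line>` line segment, #ff00ff→cut S939 F954: (5.693,75.702) → (143.091,86.967)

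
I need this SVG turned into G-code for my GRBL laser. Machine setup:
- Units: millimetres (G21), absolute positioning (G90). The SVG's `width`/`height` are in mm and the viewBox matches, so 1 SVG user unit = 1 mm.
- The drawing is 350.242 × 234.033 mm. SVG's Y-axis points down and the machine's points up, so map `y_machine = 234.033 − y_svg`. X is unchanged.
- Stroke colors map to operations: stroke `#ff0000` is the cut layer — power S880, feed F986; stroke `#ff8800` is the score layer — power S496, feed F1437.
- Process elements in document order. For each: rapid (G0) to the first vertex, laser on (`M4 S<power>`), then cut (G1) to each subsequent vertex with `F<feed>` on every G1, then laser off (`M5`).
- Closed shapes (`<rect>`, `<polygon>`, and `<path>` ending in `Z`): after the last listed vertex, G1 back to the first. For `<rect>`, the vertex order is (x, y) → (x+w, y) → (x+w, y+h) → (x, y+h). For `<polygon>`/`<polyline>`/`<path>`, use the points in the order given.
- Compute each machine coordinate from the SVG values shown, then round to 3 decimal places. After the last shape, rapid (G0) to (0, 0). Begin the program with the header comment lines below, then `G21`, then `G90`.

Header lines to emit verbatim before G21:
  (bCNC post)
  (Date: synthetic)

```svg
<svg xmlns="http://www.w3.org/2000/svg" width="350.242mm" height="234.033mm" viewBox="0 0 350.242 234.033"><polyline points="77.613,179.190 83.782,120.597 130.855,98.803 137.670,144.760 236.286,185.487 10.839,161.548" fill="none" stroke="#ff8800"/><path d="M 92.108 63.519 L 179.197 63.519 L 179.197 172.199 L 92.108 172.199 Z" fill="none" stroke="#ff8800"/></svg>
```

(bCNC post)
(Date: synthetic)
G21
G90
G0 X77.613 Y54.843
M4 S496
G1 X83.782 Y113.436 F1437
G1 X130.855 Y135.230 F1437
G1 X137.670 Y89.273 F1437
G1 X236.286 Y48.546 F1437
G1 X10.839 Y72.485 F1437
M5
G0 X92.108 Y170.514
M4 S496
G1 X179.197 Y170.514 F1437
G1 X179.197 Y61.834 F1437
G1 X92.108 Y61.834 F1437
G1 X92.108 Y170.514 F1437
M5
G0 X0.000 Y0.000

Since the viewBox matches the mm dimensions, user units are millimetres directly. The only transform is the Y-flip y_m = 234.033 − y_svg.

Shape 1 is a open polyline drawn with `<polyline>`. Its stroke #ff8800 means score at S496, F1437. After flipping Y the toolpath is (77.613,54.843) → (83.782,113.436) → (130.855,135.230) → (137.670,89.273) → (236.286,48.546) → (10.839,72.485).

Shape 2 is a rectangle drawn with `<path>`. Its stroke #ff8800 means score at S496, F1437. After flipping Y the toolpath is (92.108,170.514) → (179.197,170.514) → (179.197,61.834) → (92.108,61.834) → (92.108,170.514), returning to the start.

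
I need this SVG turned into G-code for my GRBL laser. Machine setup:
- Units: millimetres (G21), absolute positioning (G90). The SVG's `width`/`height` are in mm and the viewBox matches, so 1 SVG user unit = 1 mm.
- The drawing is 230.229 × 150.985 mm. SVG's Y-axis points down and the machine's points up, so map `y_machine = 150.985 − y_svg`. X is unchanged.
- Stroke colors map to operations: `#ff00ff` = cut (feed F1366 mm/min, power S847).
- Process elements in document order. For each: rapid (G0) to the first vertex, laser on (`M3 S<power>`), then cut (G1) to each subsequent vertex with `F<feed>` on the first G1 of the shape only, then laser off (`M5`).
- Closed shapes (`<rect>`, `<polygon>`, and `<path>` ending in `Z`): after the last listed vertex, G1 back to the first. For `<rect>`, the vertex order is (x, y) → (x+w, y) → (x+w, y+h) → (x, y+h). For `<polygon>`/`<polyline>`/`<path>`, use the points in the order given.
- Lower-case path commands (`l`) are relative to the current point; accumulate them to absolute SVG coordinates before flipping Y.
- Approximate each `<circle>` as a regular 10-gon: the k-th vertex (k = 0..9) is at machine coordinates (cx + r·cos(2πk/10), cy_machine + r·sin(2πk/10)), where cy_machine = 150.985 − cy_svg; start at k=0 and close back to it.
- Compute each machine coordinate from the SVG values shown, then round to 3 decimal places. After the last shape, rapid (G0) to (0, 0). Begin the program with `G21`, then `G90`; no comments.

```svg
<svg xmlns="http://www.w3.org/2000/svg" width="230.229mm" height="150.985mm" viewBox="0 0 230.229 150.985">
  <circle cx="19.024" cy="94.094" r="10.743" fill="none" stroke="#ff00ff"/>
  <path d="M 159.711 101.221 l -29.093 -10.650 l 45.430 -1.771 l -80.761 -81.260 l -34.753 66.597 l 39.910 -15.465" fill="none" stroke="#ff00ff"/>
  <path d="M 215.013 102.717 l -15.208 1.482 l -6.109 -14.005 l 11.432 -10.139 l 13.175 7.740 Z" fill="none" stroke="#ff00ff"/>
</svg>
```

1 u = 1 mm; y_m = 150.985 − y.

[1] `<circle>` circle, #ff00ff→cut S847 F1366: (29.767,56.891) → (27.715,63.206) → (22.344,67.108) → (15.704,67.108) → (10.333,63.206) → (8.281,56.891) → (10.333,50.576) → (15.704,46.674) → (22.344,46.674) → (27.715,50.576) → (29.767,56.891) (closed)

[2] `<path>` open polyline, #ff00ff→cut S847 F1366: (159.711,49.764) → (130.618,60.414) → (176.048,62.185) → (95.287,143.445) → (60.534,76.848) → (100.444,92.313)

[3] `<path>` regular polygon, #ff00ff→cut S847 F1366: (215.013,48.268) → (199.805,46.786) → (193.696,60.791) → (205.128,70.930) → (218.303,63.190) → (215.013,48.268) (closed)

G21
G90
G0 X29.767 Y56.891
M3 S847
G1 X27.715 Y63.206 F1366
G1 X22.344 Y67.108
G1 X15.704 Y67.108
G1 X10.333 Y63.206
G1 X8.281 Y56.891
G1 X10.333 Y50.576
G1 X15.704 Y46.674
G1 X22.344 Y46.674
G1 X27.715 Y50.576
G1 X29.767 Y56.891
M5
G0 X159.711 Y49.764
M3 S847
G1 X130.618 Y60.414 F1366
G1 X176.048 Y62.185
G1 X95.287 Y143.445
G1 X60.534 Y76.848
G1 X100.444 Y92.313
M5
G0 X215.013 Y48.268
M3 S847
G1 X199.805 Y46.786 F1366
G1 X193.696 Y60.791
G1 X205.128 Y70.930
G1 X218.303 Y63.190
G1 X215.013 Y48.268
M5
G0 X0.000 Y0.000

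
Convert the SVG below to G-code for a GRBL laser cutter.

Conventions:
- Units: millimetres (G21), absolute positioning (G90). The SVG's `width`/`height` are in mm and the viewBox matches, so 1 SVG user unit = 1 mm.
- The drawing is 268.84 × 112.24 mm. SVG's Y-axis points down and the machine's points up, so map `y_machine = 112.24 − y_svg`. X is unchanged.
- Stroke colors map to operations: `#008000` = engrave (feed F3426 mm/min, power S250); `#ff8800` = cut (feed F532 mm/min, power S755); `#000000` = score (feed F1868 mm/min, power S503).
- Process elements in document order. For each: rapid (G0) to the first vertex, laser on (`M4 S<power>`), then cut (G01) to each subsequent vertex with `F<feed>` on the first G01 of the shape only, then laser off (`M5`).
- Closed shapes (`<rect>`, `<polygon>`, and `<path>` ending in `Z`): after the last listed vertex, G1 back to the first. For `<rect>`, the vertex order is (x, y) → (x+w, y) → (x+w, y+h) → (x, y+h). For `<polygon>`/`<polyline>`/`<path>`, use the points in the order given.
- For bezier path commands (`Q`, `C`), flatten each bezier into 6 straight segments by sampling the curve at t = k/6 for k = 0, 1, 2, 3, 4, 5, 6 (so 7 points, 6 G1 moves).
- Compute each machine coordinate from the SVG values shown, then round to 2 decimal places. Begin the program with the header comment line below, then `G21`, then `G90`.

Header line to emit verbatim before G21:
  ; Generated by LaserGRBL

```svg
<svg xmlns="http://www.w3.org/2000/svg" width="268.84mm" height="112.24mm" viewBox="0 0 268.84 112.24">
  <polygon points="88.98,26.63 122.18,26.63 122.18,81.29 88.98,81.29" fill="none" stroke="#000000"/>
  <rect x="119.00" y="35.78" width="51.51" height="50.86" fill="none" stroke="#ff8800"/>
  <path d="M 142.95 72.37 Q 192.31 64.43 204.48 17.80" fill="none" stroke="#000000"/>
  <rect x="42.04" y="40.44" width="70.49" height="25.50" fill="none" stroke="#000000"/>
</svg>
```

Since the viewBox matches the mm dimensions, user units are millimetres directly. The only transform is the Y-flip y_m = 112.24 − y_svg.

Shape 1 is a rectangle drawn with `<polygon>`. Its stroke #000000 means score at S503, F1868. After flipping Y the toolpath is (88.98,85.61) → (122.18,85.61) → (122.18,30.95) → (88.98,30.95) → (88.98,85.61), returning to the start.

Shape 2 is a rectangle drawn with `<rect>`. Its stroke #ff8800 means cut at S755, F532. After flipping Y the toolpath is (119.00,76.46) → (170.51,76.46) → (170.51,25.60) → (119.00,25.60) → (119.00,76.46), returning to the start.

Shape 3 is a quadratic bezier drawn with `<path>`. Its stroke #000000 means score at S503, F1868. After flipping Y the toolpath is (142.95,39.87) → (158.37,43.59) → (171.72,49.46) → (183.01,57.48) → (192.23,67.65) → (199.39,79.97) → (204.48,94.44).

Shape 4 is a rectangle drawn with `<rect>`. Its stroke #000000 means score at S503, F1868. After flipping Y the toolpath is (42.04,71.80) → (112.53,71.80) → (112.53,46.30) → (42.04,46.30) → (42.04,71.80), returning to the start.

; Generated by LaserGRBL
G21
G90
G0 X88.98 Y85.61
M4 S503
G01 X122.18 Y85.61 F1868
G01 X122.18 Y30.95
G01 X88.98 Y30.95
G01 X88.98 Y85.61
M5
G0 X119.00 Y76.46
M4 S755
G01 X170.51 Y76.46 F532
G01 X170.51 Y25.60
G01 X119.00 Y25.60
G01 X119.00 Y76.46
M5
G0 X142.95 Y39.87
M4 S503
G01 X158.37 Y43.59 F1868
G01 X171.72 Y49.46
G01 X183.01 Y57.48
G01 X192.23 Y67.65
G01 X199.39 Y79.97
G01 X204.48 Y94.44
M5
G0 X42.04 Y71.80
M4 S503
G01 X112.53 Y71.80 F1868
G01 X112.53 Y46.30
G01 X42.04 Y46.30
G01 X42.04 Y71.80
M5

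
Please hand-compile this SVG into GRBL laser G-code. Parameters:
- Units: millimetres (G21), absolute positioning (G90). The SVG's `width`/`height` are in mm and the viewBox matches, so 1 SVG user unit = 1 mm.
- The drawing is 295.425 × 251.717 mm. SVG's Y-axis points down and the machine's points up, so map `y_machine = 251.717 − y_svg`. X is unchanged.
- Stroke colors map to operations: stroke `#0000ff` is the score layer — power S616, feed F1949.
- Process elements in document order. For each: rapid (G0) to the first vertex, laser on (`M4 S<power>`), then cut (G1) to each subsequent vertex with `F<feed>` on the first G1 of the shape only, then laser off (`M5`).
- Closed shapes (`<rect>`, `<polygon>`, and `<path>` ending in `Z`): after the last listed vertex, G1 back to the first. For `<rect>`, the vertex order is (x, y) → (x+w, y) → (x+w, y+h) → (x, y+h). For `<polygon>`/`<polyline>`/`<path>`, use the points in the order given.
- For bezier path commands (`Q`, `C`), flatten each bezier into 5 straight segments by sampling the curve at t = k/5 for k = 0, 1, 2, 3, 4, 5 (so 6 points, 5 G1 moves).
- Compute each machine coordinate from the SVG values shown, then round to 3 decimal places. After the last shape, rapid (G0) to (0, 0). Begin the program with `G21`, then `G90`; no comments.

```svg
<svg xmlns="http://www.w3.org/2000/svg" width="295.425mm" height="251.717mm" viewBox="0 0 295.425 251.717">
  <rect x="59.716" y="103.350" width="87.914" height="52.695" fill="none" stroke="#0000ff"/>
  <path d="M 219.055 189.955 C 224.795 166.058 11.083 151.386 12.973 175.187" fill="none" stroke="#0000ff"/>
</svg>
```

1 u = 1 mm; y_m = 251.717 − y.

[1] `<rect>` rectangle, #0000ff→score S616 F1949: (59.716,148.367) → (147.630,148.367) → (147.630,95.672) → (59.716,95.672) → (59.716,148.367) (closed)

[2] `<path>` cubic bezier, #0000ff→score S616 F1949: (219.055,61.762) → (199.645,74.759) → (148.449,84.139) → (86.351,88.496) → (34.231,86.428) → (12.973,76.530)

G21
G90
G0 X59.716 Y148.367
M4 S616
G1 X147.630 Y148.367 F1949
G1 X147.630 Y95.672
G1 X59.716 Y95.672
G1 X59.716 Y148.367
M5
G0 X219.055 Y61.762
M4 S616
G1 X199.645 Y74.759 F1949
G1 X148.449 Y84.139
G1 X86.351 Y88.496
G1 X34.231 Y86.428
G1 X12.973 Y76.530
M5
G0 X0.000 Y0.000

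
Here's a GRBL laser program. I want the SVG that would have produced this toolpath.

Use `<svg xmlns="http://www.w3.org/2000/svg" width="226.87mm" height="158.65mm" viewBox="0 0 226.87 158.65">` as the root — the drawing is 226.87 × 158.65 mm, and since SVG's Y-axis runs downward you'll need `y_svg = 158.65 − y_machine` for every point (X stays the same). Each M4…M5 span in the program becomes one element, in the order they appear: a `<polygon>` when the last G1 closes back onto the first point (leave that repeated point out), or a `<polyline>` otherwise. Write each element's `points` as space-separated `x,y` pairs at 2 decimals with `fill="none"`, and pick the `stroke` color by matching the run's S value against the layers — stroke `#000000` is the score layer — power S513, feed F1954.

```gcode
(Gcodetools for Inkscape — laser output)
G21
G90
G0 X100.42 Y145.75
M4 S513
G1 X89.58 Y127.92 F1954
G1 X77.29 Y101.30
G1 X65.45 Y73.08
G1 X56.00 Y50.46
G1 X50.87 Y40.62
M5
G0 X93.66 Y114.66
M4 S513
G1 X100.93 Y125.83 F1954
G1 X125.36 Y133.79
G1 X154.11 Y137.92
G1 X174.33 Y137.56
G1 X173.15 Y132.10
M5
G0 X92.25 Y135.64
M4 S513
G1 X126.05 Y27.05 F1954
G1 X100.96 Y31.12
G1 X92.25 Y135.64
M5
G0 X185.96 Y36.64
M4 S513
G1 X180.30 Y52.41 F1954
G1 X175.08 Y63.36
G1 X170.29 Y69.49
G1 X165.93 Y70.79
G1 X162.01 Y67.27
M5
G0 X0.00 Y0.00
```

<svg xmlns="http://www.w3.org/2000/svg" width="226.87mm" height="158.65mm" viewBox="0 0 226.87 158.65">
  <polyline points="100.42,12.90 89.58,30.73 77.29,57.35 65.45,85.57 56.00,108.19 50.87,118.03" fill="none" stroke="#000000"/>
  <polyline points="93.66,43.99 100.93,32.82 125.36,24.86 154.11,20.73 174.33,21.09 173.15,26.55" fill="none" stroke="#000000"/>
  <polygon points="92.25,23.01 126.05,131.60 100.96,127.53" fill="none" stroke="#000000"/>
  <polyline points="185.96,122.01 180.30,106.24 175.08,95.29 170.29,89.16 165.93,87.86 162.01,91.38" fill="none" stroke="#000000"/>
</svg>

Machine Y-up, SVG Y-down with viewBox height 158.65, so y_svg = 158.65 − y_machine; X carries over. Every run uses S513, so all elements get stroke `#000000` (score).

Run 1: The run is open, so emit a `<polyline>` with points (Y-flipped): 100.42,12.90 89.58,30.73 77.29,57.35 65.45,85.57 56.00,108.19 50.87,118.03.

Run 2: The run is open, so emit a `<polyline>` with points (Y-flipped): 93.66,43.99 100.93,32.82 125.36,24.86 154.11,20.73 174.33,21.09 173.15,26.55.

Run 3: The run returns to its start, so emit a `<polygon>` with points (Y-flipped): 92.25,23.01 126.05,131.60 100.96,127.53.

Run 4: The run is open, so emit a `<polyline>` with points (Y-flipped): 185.96,122.01 180.30,106.24 175.08,95.29 170.29,89.16 165.93,87.86 162.01,91.38.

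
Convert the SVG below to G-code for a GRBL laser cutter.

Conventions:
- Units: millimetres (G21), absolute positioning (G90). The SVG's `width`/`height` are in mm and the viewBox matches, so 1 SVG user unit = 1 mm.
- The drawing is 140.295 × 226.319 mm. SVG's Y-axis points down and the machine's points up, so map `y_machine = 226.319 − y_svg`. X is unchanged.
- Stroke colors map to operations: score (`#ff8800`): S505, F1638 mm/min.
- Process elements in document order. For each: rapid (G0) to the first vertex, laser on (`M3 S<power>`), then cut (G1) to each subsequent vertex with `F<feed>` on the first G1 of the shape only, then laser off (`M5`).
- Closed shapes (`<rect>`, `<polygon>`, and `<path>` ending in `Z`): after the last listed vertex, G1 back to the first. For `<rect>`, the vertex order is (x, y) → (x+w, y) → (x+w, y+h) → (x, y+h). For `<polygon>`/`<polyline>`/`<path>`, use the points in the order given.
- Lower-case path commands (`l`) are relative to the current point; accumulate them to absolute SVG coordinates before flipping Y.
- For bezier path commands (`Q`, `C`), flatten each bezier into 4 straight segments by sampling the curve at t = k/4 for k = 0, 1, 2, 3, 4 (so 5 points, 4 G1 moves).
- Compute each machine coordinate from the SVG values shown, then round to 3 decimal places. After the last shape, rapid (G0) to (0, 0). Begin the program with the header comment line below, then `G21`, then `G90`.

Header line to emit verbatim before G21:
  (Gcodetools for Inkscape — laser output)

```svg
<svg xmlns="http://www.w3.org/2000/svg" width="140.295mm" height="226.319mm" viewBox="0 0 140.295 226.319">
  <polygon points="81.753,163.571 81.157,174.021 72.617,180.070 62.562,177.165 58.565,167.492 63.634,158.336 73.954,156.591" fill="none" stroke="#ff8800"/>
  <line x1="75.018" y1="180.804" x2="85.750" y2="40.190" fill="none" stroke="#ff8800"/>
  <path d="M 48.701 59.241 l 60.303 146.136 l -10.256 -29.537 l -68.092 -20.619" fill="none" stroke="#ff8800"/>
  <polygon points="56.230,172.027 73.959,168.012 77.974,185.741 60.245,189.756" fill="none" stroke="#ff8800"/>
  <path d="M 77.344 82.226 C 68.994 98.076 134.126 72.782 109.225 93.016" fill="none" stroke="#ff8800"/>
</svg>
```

1 u = 1 mm; y_m = 226.319 − y.

[1] `<polygon>` regular polygon, #ff8800→score S505 F1638: (81.753,62.748) → (81.157,52.298) → (72.617,46.249) → (62.562,49.154) → (58.565,58.827) → (63.634,67.983) → (73.954,69.728) → (81.753,62.748) (closed)

[2] `<line>` line segment, #ff8800→score S505 F1638: (75.018,45.515) → (85.750,186.129)

[3] `<path>` open polyline, #ff8800→score S505 F1638: (48.701,167.078) → (109.004,20.942) → (98.748,50.479) → (30.656,71.098)

[4] `<polygon>` regular polygon, #ff8800→score S505 F1638: (56.230,54.292) → (73.959,58.307) → (77.974,40.578) → (60.245,36.563) → (56.230,54.292) (closed)

[5] `<path>` cubic bezier, #ff8800→score S505 F1638: (77.344,144.093) → (82.304,138.566) → (99.491,140.342) → (113.574,141.296) → (109.225,133.303)

(Gcodetools for Inkscape — laser output)
G21
G90
G0 X81.753 Y62.748
M3 S505
G1 X81.157 Y52.298 F1638
G1 X72.617 Y46.249
G1 X62.562 Y49.154
G1 X58.565 Y58.827
G1 X63.634 Y67.983
G1 X73.954 Y69.728
G1 X81.753 Y62.748
M5
G0 X75.018 Y45.515
M3 S505
G1 X85.750 Y186.129 F1638
M5
G0 X48.701 Y167.078
M3 S505
G1 X109.004 Y20.942 F1638
G1 X98.748 Y50.479
G1 X30.656 Y71.098
M5
G0 X56.230 Y54.292
M3 S505
G1 X73.959 Y58.307 F1638
G1 X77.974 Y40.578
G1 X60.245 Y36.563
G1 X56.230 Y54.292
M5
G0 X77.344 Y144.093
M3 S505
G1 X82.304 Y138.566 F1638
G1 X99.491 Y140.342
G1 X113.574 Y141.296
G1 X109.225 Y133.303
M5
G0 X0.000 Y0.000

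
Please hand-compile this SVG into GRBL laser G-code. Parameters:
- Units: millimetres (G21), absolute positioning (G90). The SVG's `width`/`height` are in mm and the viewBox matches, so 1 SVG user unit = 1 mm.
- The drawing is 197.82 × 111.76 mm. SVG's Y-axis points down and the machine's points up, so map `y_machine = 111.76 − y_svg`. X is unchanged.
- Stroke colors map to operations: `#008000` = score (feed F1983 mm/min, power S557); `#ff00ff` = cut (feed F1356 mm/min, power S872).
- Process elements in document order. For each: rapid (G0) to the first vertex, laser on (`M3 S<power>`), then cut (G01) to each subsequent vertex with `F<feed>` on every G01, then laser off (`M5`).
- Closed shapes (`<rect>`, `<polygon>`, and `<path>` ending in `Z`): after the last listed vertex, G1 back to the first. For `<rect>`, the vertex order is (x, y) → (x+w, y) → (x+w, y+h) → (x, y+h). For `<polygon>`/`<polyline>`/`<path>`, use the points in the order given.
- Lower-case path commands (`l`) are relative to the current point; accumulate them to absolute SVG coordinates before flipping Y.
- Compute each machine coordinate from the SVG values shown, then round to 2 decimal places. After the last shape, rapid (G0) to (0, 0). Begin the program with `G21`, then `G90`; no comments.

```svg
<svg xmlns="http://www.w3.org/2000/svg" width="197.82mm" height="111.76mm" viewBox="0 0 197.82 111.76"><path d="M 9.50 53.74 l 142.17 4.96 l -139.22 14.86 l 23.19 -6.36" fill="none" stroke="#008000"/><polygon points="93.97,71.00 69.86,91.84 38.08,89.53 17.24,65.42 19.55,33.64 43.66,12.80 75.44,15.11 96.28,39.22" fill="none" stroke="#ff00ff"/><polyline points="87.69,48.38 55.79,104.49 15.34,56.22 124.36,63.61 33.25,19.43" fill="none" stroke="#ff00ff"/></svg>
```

G21
G90
G0 X9.50 Y58.02
M3 S557
G01 X151.67 Y53.06 F1983
G01 X12.45 Y38.20 F1983
G01 X35.64 Y44.56 F1983
M5
G0 X93.97 Y40.76
M3 S872
G01 X69.86 Y19.92 F1356
G01 X38.08 Y22.23 F1356
G01 X17.24 Y46.34 F1356
G01 X19.55 Y78.12 F1356
G01 X43.66 Y98.96 F1356
G01 X75.44 Y96.65 F1356
G01 X96.28 Y72.54 F1356
G01 X93.97 Y40.76 F1356
M5
G0 X87.69 Y63.38
M3 S872
G01 X55.79 Y7.27 F1356
G01 X15.34 Y55.54 F1356
G01 X124.36 Y48.15 F1356
G01 X33.25 Y92.33 F1356
M5
G0 X0.00 Y0.00

viewBox `0 0 197.82 111.76` with mm width/height → 1 unit = 1 mm. Flip: y_m = 111.76 − y_svg.

**Shape 1** — `<path>` open polyline, stroke `#008000` → score (S557, F1983). Machine vertices: (9.50,58.02) → (151.67,53.06) → (12.45,38.20) → (35.64,44.56). Open path.

**Shape 2** — `<polygon>` regular polygon, stroke `#ff00ff` → cut (S872, F1356). Machine vertices: (93.97,40.76) → (69.86,19.92) → (38.08,22.23) → (17.24,46.34) → (19.55,78.12) → (43.66,98.96) → (75.44,96.65) → (96.28,72.54) → (93.97,40.76). Closed: final G1 returns to the first vertex.

**Shape 3** — `<polyline>` open polyline, stroke `#ff00ff` → cut (S872, F1356). Machine vertices: (87.69,63.38) → (55.79,7.27) → (15.34,55.54) → (124.36,48.15) → (33.25,92.33). Open path.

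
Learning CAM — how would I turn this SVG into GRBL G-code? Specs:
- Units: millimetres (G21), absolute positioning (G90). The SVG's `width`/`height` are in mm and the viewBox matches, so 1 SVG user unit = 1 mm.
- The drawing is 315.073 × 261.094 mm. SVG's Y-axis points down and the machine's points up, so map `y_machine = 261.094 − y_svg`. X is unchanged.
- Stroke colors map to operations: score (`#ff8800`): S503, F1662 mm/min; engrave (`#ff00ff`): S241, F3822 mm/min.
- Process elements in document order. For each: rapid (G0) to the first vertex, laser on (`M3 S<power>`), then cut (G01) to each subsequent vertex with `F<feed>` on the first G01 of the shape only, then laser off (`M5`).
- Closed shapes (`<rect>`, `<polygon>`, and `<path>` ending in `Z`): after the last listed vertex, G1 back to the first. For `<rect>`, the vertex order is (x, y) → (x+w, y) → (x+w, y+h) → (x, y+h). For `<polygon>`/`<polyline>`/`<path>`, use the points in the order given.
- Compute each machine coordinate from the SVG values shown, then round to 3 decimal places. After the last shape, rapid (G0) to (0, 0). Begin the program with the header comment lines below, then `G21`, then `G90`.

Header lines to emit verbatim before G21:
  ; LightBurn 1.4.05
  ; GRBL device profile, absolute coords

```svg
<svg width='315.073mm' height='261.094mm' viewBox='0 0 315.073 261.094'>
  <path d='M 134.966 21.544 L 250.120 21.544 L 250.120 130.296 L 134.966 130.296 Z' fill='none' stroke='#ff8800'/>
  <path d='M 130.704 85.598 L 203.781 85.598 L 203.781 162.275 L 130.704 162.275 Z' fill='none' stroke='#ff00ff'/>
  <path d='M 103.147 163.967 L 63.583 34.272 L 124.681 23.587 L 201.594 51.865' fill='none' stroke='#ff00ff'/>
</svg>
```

Since the viewBox matches the mm dimensions, user units are millimetres directly. The only transform is the Y-flip y_m = 261.094 − y_svg.

Shape 1 is a rectangle drawn with `<path>`. Its stroke #ff8800 means score at S503, F1662. After flipping Y the toolpath is (134.966,239.550) → (250.120,239.550) → (250.120,130.798) → (134.966,130.798) → (134.966,239.550), returning to the start.

Shape 2 is a rectangle drawn with `<path>`. Its stroke #ff00ff means engrave at S241, F3822. After flipping Y the toolpath is (130.704,175.496) → (203.781,175.496) → (203.781,98.819) → (130.704,98.819) → (130.704,175.496), returning to the start.

Shape 3 is a open polyline drawn with `<path>`. Its stroke #ff00ff means engrave at S241, F3822. After flipping Y the toolpath is (103.147,97.127) → (63.583,226.822) → (124.681,237.507) → (201.594,209.229).

; LightBurn 1.4.05
; GRBL device profile, absolute coords
G21
G90
G0 X134.966 Y239.550
M3 S503
G01 X250.120 Y239.550 F1662
G01 X250.120 Y130.798
G01 X134.966 Y130.798
G01 X134.966 Y239.550
M5
G0 X130.704 Y175.496
M3 S241
G01 X203.781 Y175.496 F3822
G01 X203.781 Y98.819
G01 X130.704 Y98.819
G01 X130.704 Y175.496
M5
G0 X103.147 Y97.127
M3 S241
G01 X63.583 Y226.822 F3822
G01 X124.681 Y237.507
G01 X201.594 Y209.229
M5
G0 X0.000 Y0.000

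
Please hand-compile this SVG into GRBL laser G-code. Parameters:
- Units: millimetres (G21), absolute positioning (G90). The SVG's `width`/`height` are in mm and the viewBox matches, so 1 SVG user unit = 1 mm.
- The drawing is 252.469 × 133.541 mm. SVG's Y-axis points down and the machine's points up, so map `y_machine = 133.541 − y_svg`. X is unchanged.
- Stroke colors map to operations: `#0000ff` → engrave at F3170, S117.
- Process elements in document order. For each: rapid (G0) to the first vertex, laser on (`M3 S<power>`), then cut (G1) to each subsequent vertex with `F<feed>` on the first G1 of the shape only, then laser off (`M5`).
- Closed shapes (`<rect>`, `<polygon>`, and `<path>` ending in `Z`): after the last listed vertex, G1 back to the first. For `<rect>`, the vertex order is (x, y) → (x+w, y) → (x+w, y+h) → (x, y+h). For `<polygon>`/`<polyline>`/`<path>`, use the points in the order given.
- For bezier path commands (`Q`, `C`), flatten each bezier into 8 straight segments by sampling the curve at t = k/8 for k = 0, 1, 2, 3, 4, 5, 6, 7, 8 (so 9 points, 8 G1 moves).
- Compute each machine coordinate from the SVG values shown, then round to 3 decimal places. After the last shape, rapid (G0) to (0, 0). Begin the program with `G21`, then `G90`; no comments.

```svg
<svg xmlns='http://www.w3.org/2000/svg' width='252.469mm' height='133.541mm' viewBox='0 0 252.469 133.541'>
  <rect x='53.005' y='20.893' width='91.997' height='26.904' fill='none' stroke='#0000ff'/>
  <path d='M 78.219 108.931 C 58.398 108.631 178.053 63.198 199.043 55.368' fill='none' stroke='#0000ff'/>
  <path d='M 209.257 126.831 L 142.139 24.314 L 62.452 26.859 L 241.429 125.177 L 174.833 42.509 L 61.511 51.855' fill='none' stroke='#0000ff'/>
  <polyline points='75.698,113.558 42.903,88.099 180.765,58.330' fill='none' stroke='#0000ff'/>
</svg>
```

G21
G90
G0 X53.005 Y112.648
M3 S117
G1 X145.002 Y112.648 F3170
G1 X145.002 Y85.744
G1 X53.005 Y85.744
G1 X53.005 Y112.648
M5
G0 X78.219 Y24.610
M3 S117
G1 X76.859 Y26.677 F3170
G1 X85.784 Y32.005
G1 X102.204 Y39.625
G1 X123.327 Y48.568
G1 X146.363 Y57.864
G1 X168.522 Y66.543
G1 X187.012 Y73.636
G1 X199.043 Y78.173
M5
G0 X209.257 Y6.710
M3 S117
G1 X142.139 Y109.227 F3170
G1 X62.452 Y106.682
G1 X241.429 Y8.364
G1 X174.833 Y91.032
G1 X61.511 Y81.686
M5
G0 X75.698 Y19.983
M3 S117
G1 X42.903 Y45.442 F3170
G1 X180.765 Y75.211
M5
G0 X0.000 Y0.000

Since the viewBox matches the mm dimensions, user units are millimetres directly. The only transform is the Y-flip y_m = 133.541 − y_svg.

Shape 1 is a rectangle drawn with `<rect>`. Its stroke #0000ff means engrave at S117, F3170. After flipping Y the toolpath is (53.005,112.648) → (145.002,112.648) → (145.002,85.744) → (53.005,85.744) → (53.005,112.648), returning to the start.

Shape 2 is a cubic bezier drawn with `<path>`. Its stroke #0000ff means engrave at S117, F3170. After flipping Y the toolpath is (78.219,24.610) → (76.859,26.677) → (85.784,32.005) → (102.204,39.625) → (123.327,48.568) → (146.363,57.864) → (168.522,66.543) → (187.012,73.636) → (199.043,78.173).

Shape 3 is a open polyline drawn with `<path>`. Its stroke #0000ff means engrave at S117, F3170. After flipping Y the toolpath is (209.257,6.710) → (142.139,109.227) → (62.452,106.682) → (241.429,8.364) → (174.833,91.032) → (61.511,81.686).

Shape 4 is a open polyline drawn with `<polyline>`. Its stroke #0000ff means engrave at S117, F3170. After flipping Y the toolpath is (75.698,19.983) → (42.903,45.442) → (180.765,75.211).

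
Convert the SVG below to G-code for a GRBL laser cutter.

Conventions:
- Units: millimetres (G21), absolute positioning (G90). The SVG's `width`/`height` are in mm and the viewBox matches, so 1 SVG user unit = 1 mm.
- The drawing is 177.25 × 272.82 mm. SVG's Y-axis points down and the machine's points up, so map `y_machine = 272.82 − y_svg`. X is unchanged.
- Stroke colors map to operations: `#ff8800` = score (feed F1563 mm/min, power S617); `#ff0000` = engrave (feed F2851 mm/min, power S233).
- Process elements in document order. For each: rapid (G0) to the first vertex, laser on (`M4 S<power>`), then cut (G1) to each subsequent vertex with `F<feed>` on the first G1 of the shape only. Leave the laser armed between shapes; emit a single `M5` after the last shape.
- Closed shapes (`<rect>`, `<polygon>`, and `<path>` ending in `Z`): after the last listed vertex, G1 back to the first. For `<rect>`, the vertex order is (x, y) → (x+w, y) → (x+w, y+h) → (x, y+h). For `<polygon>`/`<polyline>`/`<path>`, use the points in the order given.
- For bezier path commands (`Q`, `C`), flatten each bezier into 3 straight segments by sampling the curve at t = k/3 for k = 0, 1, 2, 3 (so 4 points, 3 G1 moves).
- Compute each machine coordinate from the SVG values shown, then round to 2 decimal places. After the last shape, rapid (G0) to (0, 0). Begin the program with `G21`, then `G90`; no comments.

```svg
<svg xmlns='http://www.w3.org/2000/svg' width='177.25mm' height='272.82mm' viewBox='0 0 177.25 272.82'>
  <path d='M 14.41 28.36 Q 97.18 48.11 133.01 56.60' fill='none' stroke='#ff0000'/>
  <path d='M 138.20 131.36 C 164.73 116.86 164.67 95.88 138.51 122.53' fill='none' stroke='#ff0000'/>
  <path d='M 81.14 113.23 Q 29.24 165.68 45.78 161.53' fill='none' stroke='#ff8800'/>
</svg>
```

G21
G90
G0 X14.41 Y244.46
M4 S233
G1 X64.37 Y232.54 F2851
G1 X103.91 Y223.13
G1 X133.01 Y216.22
G0 X138.20 Y141.46
M4 S233
G1 X155.88 Y156.12 F2851
G1 X155.95 Y163.07
G1 X138.51 Y150.29
G0 X81.14 Y159.59
M4 S617
G1 X54.14 Y130.91 F1563
G1 X42.36 Y114.81
G1 X45.78 Y111.29
M5
G0 X0.00 Y0.00

Since the viewBox matches the mm dimensions, user units are millimetres directly. The only transform is the Y-flip y_m = 272.82 − y_svg.

Shape 1 is a quadratic bezier drawn with `<path>`. Its stroke #ff0000 means engrave at S233, F2851. After flipping Y the toolpath is (14.41,244.46) → (64.37,232.54) → (103.91,223.13) → (133.01,216.22).

Shape 2 is a cubic bezier drawn with `<path>`. Its stroke #ff0000 means engrave at S233, F2851. After flipping Y the toolpath is (138.20,141.46) → (155.88,156.12) → (155.95,163.07) → (138.51,150.29).

Shape 3 is a quadratic bezier drawn with `<path>`. Its stroke #ff8800 means score at S617, F1563. After flipping Y the toolpath is (81.14,159.59) → (54.14,130.91) → (42.36,114.81) → (45.78,111.29).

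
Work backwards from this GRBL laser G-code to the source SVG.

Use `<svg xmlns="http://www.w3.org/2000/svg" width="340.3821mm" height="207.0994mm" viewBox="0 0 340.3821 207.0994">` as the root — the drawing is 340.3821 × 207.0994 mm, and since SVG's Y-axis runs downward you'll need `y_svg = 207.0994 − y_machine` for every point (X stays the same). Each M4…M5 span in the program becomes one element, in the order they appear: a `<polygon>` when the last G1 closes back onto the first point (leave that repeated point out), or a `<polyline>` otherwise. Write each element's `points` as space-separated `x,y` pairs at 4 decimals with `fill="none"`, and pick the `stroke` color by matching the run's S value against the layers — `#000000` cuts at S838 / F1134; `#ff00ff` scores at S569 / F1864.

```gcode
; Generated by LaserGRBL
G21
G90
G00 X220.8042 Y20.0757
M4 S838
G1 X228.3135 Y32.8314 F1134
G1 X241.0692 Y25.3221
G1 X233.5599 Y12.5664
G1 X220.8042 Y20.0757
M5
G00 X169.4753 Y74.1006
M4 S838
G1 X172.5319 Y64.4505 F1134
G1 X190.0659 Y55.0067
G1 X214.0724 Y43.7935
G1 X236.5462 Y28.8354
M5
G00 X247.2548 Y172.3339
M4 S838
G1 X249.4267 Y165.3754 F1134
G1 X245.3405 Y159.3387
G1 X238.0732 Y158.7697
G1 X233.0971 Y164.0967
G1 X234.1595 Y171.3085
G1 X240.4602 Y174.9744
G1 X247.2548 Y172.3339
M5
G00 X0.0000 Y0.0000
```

<svg xmlns="http://www.w3.org/2000/svg" width="340.3821mm" height="207.0994mm" viewBox="0 0 340.3821 207.0994">
  <polygon points="220.8042,187.0237 228.3135,174.2680 241.0692,181.7773 233.5599,194.5330" fill="none" stroke="#000000"/>
  <polyline points="169.4753,132.9988 172.5319,142.6489 190.0659,152.0927 214.0724,163.3059 236.5462,178.2640" fill="none" stroke="#000000"/>
  <polygon points="247.2548,34.7655 249.4267,41.7240 245.3405,47.7607 238.0732,48.3297 233.0971,43.0027 234.1595,35.7909 240.4602,32.1250" fill="none" stroke="#000000"/>
</svg>

Each laser-on run becomes one SVG element. Flip Y back into SVG space with y_svg = 207.0994 − y_machine. Every run uses S838, so all elements get stroke `#000000` (cut).

Run 1: The run returns to its start, so emit a `<polygon>` with points (Y-flipped): 220.8042,187.0237 228.3135,174.2680 241.0692,181.7773 233.5599,194.5330.

Run 2: The run is open, so emit a `<polyline>` with points (Y-flipped): 169.4753,132.9988 172.5319,142.6489 190.0659,152.0927 214.0724,163.3059 236.5462,178.2640.

Run 3: The run returns to its start, so emit a `<polygon>` with points (Y-flipped): 247.2548,34.7655 249.4267,41.7240 245.3405,47.7607 238.0732,48.3297 233.0971,43.0027 234.1595,35.7909 240.4602,32.1250.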